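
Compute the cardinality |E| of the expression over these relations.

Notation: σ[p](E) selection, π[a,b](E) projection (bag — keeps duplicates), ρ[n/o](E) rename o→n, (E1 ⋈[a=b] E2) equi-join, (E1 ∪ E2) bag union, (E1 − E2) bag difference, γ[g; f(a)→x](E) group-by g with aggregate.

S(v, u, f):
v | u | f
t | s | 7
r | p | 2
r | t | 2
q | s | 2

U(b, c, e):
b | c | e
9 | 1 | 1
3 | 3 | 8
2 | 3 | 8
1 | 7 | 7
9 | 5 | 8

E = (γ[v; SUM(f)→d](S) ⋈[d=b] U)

Stepwise |·|:
  S → 4
  γ[v; SUM(f)→d](S) → 3
  U → 5
  (γ[v; SUM(f)→d](S) ⋈[d=b] U) → 1

|E| = 1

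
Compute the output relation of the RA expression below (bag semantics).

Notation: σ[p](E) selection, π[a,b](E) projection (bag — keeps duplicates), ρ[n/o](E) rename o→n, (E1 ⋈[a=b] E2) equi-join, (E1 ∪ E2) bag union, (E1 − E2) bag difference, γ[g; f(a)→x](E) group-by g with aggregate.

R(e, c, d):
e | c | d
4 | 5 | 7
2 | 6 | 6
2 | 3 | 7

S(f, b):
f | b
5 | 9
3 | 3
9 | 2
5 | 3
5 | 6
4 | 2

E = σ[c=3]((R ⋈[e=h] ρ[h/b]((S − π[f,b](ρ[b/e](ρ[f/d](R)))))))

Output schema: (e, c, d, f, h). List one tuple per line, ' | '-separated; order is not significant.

Subexpression sizes:
  R → 3
  S → 6
  R → 3
  ρ[f/d](R) → 3
  ρ[b/e](ρ[f/d](R)) → 3
  π[f,b](ρ[b/e](ρ[f/d](R))) → 3
  (S − π[f,b](ρ[b/e](ρ[f/d](R)))) → 6
  ρ[h/b]((S − π[f,b](ρ[b/e](ρ[f/d](R))))) → 6
  (R ⋈[e=h] ρ[h/b]((S − π[f,b](ρ[b/e](ρ[f/d](R)))))) → 4
  σ[c=3]((R ⋈[e=h] ρ[h/b]((S − π[f,b](ρ[b/e](ρ[f/d](R))))))) → 2

== RESULT ==
e | c | d | f | h
2 | 3 | 7 | 4 | 2
2 | 3 | 7 | 9 | 2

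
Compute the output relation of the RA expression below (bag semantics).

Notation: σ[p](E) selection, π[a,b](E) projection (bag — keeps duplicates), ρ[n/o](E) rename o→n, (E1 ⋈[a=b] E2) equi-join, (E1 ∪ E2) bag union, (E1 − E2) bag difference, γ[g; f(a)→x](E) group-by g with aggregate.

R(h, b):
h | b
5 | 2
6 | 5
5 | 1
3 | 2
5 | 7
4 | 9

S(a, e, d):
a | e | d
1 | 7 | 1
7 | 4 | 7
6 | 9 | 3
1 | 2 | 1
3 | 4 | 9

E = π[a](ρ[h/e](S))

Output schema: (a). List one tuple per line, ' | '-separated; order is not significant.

Subexpression sizes:
  S → 5
  ρ[h/e](S) → 5
  π[a](ρ[h/e](S)) → 5

== RESULT ==
a
1
1
3
6
7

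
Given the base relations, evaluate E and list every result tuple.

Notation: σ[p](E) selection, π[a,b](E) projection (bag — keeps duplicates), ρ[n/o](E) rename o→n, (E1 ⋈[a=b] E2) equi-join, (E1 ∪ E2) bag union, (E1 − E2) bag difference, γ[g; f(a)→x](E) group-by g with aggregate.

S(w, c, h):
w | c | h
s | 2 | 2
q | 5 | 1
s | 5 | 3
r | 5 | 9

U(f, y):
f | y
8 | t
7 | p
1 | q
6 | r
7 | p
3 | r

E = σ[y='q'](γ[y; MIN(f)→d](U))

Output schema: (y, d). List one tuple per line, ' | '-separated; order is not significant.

Stepwise |·|:
  U → 6
  γ[y; MIN(f)→d](U) → 4
  σ[y='q'](γ[y; MIN(f)→d](U)) → 1

== RESULT ==
y | d
q | 1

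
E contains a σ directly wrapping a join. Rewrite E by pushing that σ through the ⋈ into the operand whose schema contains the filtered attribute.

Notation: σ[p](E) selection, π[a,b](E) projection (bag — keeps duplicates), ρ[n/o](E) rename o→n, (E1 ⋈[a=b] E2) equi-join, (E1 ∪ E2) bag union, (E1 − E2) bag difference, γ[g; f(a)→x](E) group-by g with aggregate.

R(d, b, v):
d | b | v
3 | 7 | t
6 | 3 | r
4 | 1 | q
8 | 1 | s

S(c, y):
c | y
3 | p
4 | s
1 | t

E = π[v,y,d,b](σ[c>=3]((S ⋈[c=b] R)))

σ filters on c, owned by the left side.
E' = π[v,y,d,b]((σ[c>=3](S) ⋈[c=b] R))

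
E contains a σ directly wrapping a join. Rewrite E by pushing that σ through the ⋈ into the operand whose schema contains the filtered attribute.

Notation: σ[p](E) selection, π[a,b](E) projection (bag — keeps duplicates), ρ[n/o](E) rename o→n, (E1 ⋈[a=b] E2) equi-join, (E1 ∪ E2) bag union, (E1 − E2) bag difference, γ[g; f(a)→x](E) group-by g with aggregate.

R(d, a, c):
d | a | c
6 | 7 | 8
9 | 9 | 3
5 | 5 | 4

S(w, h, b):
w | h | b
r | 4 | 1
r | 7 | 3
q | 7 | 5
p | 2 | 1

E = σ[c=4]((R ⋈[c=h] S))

σ filters on c, owned by the left side.
E' = (σ[c=4](R) ⋈[c=h] S)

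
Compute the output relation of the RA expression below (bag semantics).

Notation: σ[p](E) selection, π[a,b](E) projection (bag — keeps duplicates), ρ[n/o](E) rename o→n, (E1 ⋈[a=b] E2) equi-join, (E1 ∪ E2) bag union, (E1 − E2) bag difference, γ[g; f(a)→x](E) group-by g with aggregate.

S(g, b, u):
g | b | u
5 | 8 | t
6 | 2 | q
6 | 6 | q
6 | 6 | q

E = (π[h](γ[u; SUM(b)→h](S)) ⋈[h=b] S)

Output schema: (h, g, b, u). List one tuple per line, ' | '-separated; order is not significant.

Row counts bottom-up:
  S → 4
  γ[u; SUM(b)→h](S) → 2
  π[h](γ[u; SUM(b)→h](S)) → 2
  S → 4
  (π[h](γ[u; SUM(b)→h](S)) ⋈[h=b] S) → 1

== RESULT ==
h | g | b | u
8 | 5 | 8 | t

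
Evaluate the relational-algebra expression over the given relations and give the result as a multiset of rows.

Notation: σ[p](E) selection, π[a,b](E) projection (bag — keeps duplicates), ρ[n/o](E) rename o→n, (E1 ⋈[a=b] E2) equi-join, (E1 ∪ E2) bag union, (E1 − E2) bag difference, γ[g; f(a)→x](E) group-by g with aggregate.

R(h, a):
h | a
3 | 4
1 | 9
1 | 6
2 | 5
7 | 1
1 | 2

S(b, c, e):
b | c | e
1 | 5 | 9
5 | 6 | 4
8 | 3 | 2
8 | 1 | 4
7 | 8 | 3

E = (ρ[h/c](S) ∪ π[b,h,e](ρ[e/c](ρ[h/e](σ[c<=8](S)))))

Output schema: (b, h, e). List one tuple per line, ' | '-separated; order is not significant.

Subexpression sizes:
  S → 5
  ρ[h/c](S) → 5
  S → 5
  σ[c<=8](S) → 5
  ρ[h/e](σ[c<=8](S)) → 5
  ρ[e/c](ρ[h/e](σ[c<=8](S))) → 5
  π[b,h,e](ρ[e/c](ρ[h/e](σ[c<=8](S)))) → 5
  (ρ[h/c](S) ∪ π[b,h,e](ρ[e/c](ρ[h/e](σ[c<=8](S))))) → 10

== RESULT ==
b | h | e
1 | 5 | 9
1 | 9 | 5
5 | 4 | 6
5 | 6 | 4
7 | 3 | 8
7 | 8 | 3
8 | 1 | 4
8 | 2 | 3
8 | 3 | 2
8 | 4 | 1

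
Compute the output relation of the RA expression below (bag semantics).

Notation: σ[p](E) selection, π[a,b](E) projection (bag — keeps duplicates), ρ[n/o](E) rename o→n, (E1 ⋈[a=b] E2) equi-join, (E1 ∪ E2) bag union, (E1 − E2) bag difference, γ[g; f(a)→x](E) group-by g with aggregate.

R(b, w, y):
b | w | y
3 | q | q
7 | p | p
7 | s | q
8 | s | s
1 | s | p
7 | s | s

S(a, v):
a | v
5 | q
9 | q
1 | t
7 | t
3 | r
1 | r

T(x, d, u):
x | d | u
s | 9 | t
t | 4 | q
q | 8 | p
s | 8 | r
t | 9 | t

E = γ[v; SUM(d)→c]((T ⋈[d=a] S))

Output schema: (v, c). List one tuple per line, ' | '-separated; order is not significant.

Per-node cardinality:
  T → 5
  S → 6
  (T ⋈[d=a] S) → 2
  γ[v; SUM(d)→c]((T ⋈[d=a] S)) → 1

== RESULT ==
v | c
q | 18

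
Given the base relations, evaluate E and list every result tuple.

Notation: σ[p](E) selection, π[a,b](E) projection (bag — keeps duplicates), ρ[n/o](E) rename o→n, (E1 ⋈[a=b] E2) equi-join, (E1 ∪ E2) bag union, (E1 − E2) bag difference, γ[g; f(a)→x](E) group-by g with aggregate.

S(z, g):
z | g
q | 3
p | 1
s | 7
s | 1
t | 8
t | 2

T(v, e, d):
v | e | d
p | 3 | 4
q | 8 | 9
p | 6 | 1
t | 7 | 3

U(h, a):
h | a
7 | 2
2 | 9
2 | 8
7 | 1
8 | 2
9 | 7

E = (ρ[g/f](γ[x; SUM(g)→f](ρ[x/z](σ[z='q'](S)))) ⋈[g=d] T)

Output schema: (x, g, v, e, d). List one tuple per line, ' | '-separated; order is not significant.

Subexpression sizes:
  S → 6
  σ[z='q'](S) → 1
  ρ[x/z](σ[z='q'](S)) → 1
  γ[x; SUM(g)→f](ρ[x/z](σ[z='q'](S))) → 1
  ρ[g/f](γ[x; SUM(g)→f](ρ[x/z](σ[z='q'](S)))) → 1
  T → 4
  (ρ[g/f](γ[x; SUM(g)→f](ρ[x/z](σ[z='q'](S)))) ⋈[g=d] T) → 1

== RESULT ==
x | g | v | e | d
q | 3 | t | 7 | 3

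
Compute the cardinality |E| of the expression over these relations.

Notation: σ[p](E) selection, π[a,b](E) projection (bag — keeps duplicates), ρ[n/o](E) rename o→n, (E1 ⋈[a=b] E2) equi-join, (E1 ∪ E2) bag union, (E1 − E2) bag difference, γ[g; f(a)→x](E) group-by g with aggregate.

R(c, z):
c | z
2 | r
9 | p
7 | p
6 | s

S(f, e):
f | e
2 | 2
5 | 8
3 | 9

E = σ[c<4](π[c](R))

Row counts bottom-up:
  R → 4
  π[c](R) → 4
  σ[c<4](π[c](R)) → 1

|E| = 1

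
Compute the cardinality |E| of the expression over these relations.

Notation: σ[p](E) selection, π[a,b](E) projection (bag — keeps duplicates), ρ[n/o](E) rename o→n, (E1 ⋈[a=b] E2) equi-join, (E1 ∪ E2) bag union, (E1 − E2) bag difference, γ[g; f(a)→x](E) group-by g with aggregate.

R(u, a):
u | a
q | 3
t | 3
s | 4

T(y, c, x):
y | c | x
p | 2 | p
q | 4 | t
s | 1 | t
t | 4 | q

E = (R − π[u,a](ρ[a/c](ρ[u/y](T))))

Stepwise |·|:
  R → 3
  T → 4
  ρ[u/y](T) → 4
  ρ[a/c](ρ[u/y](T)) → 4
  π[u,a](ρ[a/c](ρ[u/y](T))) → 4
  (R − π[u,a](ρ[a/c](ρ[u/y](T)))) → 3

|E| = 3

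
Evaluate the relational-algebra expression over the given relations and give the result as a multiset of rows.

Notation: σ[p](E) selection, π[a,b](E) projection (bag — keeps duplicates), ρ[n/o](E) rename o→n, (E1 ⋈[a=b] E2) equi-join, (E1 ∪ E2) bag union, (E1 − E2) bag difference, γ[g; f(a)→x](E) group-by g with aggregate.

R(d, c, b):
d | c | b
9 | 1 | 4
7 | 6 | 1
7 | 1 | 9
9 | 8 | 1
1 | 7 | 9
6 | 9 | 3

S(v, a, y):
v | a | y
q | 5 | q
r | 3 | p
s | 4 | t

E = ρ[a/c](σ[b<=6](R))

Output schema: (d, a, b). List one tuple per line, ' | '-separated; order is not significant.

Row counts bottom-up:
  R → 6
  σ[b<=6](R) → 4
  ρ[a/c](σ[b<=6](R)) → 4

== RESULT ==
d | a | b
6 | 9 | 3
7 | 6 | 1
9 | 1 | 4
9 | 8 | 1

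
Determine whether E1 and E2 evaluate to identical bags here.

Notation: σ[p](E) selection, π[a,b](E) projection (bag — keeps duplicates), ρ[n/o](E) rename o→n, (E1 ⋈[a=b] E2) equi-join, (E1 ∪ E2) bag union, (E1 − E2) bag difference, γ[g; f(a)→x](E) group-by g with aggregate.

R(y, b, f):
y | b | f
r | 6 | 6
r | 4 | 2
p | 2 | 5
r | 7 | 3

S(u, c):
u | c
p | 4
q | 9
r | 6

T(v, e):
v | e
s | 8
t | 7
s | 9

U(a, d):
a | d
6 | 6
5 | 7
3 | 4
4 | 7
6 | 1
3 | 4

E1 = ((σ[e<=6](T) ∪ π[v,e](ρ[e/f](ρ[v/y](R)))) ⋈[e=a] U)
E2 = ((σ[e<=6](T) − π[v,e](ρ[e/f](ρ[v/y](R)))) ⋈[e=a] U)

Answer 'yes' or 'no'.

E1 row counts bottom-up:
  T → 3
  σ[e<=6](T) → 0
  R → 4
  ρ[v/y](R) → 4
  ρ[e/f](ρ[v/y](R)) → 4
  π[v,e](ρ[e/f](ρ[v/y](R))) → 4
  (σ[e<=6](T) ∪ π[v,e](ρ[e/f](ρ[v/y](R)))) → 4
  U → 6
  ((σ[e<=6](T) ∪ π[v,e](ρ[e/f](ρ[v/y](R)))) ⋈[e=a] U) → 5
E2 row counts bottom-up:
  T → 3
  σ[e<=6](T) → 0
  R → 4
  ρ[v/y](R) → 4
  ρ[e/f](ρ[v/y](R)) → 4
  π[v,e](ρ[e/f](ρ[v/y](R))) → 4
  (σ[e<=6](T) − π[v,e](ρ[e/f](ρ[v/y](R)))) → 0
  U → 6
  ((σ[e<=6](T) − π[v,e](ρ[e/f](ρ[v/y](R)))) ⋈[e=a] U) → 0

E1 result:
v | e | a | d
p | 5 | 5 | 7
r | 3 | 3 | 4
r | 3 | 3 | 4
r | 6 | 6 | 1
r | 6 | 6 | 6
E2 result:
v | e | a | d
(0 rows)
Witness: ('p', 5, 5, 7) appears 1× in E1 but 0× in E2.

no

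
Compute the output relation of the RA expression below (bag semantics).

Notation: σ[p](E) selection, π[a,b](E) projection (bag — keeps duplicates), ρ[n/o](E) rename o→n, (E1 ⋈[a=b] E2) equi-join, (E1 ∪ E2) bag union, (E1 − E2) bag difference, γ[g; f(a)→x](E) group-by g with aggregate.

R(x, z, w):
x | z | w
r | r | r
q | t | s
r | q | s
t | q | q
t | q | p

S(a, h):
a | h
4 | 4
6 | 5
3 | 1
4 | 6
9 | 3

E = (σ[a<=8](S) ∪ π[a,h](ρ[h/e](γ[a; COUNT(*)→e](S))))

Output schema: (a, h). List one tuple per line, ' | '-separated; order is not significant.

Row counts bottom-up:
  S → 5
  σ[a<=8](S) → 4
  S → 5
  γ[a; COUNT(*)→e](S) → 4
  ρ[h/e](γ[a; COUNT(*)→e](S)) → 4
  π[a,h](ρ[h/e](γ[a; COUNT(*)→e](S))) → 4
  (σ[a<=8](S) ∪ π[a,h](ρ[h/e](γ[a; COUNT(*)→e](S)))) → 8

== RESULT ==
a | h
3 | 1
3 | 1
4 | 2
4 | 4
4 | 6
6 | 1
6 | 5
9 | 1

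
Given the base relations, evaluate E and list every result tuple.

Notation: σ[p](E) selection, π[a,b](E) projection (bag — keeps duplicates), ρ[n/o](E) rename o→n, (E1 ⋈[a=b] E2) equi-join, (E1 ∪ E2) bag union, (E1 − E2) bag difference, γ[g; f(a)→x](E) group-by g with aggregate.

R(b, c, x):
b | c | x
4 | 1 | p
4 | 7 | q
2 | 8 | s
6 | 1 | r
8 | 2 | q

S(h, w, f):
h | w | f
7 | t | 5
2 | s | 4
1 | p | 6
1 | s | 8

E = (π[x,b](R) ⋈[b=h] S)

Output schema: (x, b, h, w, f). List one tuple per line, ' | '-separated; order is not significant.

Subexpression sizes:
  R → 5
  π[x,b](R) → 5
  S → 4
  (π[x,b](R) ⋈[b=h] S) → 1

== RESULT ==
x | b | h | w | f
s | 2 | 2 | s | 4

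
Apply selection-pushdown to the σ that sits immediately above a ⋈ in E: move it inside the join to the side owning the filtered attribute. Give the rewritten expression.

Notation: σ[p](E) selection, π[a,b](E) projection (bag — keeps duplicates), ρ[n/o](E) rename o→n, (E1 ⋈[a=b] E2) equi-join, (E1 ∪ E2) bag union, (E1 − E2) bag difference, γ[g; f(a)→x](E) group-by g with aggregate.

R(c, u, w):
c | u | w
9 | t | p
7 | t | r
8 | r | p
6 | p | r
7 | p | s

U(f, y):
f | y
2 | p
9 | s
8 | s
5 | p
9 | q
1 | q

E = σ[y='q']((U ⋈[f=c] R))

σ filters on y, owned by the left side.
E' = (σ[y='q'](U) ⋈[f=c] R)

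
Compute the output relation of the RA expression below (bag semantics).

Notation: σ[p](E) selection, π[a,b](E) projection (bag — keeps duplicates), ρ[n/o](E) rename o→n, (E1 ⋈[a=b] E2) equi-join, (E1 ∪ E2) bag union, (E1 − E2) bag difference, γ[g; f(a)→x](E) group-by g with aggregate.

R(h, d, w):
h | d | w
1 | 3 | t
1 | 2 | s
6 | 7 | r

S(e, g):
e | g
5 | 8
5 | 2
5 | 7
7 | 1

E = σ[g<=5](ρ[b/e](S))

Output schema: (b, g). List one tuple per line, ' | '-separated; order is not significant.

Row counts bottom-up:
  S → 4
  ρ[b/e](S) → 4
  σ[g<=5](ρ[b/e](S)) → 2

== RESULT ==
b | g
5 | 2
7 | 1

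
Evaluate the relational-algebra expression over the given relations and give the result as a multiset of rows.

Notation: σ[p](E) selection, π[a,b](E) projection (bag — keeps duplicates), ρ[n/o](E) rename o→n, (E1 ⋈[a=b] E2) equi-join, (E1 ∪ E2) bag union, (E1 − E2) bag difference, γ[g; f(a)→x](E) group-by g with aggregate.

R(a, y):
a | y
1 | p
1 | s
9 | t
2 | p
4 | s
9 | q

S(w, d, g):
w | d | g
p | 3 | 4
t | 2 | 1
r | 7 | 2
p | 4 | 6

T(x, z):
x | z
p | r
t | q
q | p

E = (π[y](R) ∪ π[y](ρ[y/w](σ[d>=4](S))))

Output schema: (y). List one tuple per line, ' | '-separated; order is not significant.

Stepwise |·|:
  R → 6
  π[y](R) → 6
  S → 4
  σ[d>=4](S) → 2
  ρ[y/w](σ[d>=4](S)) → 2
  π[y](ρ[y/w](σ[d>=4](S))) → 2
  (π[y](R) ∪ π[y](ρ[y/w](σ[d>=4](S)))) → 8

== RESULT ==
y
p
p
p
q
r
s
s
t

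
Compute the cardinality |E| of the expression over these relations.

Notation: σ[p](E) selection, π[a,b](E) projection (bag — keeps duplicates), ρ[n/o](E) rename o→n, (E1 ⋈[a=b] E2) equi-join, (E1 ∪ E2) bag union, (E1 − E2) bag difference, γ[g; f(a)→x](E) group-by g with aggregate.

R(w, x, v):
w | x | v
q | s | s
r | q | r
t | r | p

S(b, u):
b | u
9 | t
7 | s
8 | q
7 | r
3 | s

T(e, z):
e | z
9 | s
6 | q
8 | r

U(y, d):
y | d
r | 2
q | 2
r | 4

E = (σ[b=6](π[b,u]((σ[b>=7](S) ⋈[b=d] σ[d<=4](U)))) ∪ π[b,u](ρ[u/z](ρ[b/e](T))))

Per-node cardinality:
  S → 5
  σ[b>=7](S) → 4
  U → 3
  σ[d<=4](U) → 3
  (σ[b>=7](S) ⋈[b=d] σ[d<=4](U)) → 0
  π[b,u]((σ[b>=7](S) ⋈[b=d] σ[d<=4](U))) → 0
  σ[b=6](π[b,u]((σ[b>=7](S) ⋈[b=d] σ[d<=4](U)))) → 0
  T → 3
  ρ[b/e](T) → 3
  ρ[u/z](ρ[b/e](T)) → 3
  π[b,u](ρ[u/z](ρ[b/e](T))) → 3
  (σ[b=6](π[b,u]((σ[b>=7](S) ⋈[b=d] σ[d<=4](U)))) ∪ π[b,u](ρ[u/z](ρ[b/e](T)))) → 3

|E| = 3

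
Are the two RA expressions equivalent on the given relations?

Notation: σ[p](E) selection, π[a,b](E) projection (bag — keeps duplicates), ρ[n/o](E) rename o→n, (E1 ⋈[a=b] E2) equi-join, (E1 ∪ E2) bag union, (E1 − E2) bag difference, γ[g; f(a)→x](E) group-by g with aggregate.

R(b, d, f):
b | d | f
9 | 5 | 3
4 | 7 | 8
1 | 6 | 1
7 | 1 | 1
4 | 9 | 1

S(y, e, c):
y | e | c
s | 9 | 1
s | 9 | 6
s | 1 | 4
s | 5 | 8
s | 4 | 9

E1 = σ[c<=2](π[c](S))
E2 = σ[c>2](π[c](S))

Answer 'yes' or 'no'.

E1 stepwise |·|:
  S → 5
  π[c](S) → 5
  σ[c<=2](π[c](S)) → 1
E2 stepwise |·|:
  S → 5
  π[c](S) → 5
  σ[c>2](π[c](S)) → 4

E1 result:
c
1
E2 result:
c
4
6
8
9
Witness: (6,) appears 0× in E1 but 1× in E2.

no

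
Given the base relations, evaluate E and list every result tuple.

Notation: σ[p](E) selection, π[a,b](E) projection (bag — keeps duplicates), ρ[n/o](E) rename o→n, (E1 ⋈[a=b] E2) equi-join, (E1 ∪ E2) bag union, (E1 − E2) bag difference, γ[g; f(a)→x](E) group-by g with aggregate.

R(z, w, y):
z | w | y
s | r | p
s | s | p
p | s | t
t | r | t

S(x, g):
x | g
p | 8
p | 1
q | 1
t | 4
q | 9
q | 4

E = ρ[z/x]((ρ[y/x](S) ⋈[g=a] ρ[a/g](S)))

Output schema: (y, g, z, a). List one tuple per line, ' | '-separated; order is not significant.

Row counts bottom-up:
  S → 6
  ρ[y/x](S) → 6
  S → 6
  ρ[a/g](S) → 6
  (ρ[y/x](S) ⋈[g=a] ρ[a/g](S)) → 10
  ρ[z/x]((ρ[y/x](S) ⋈[g=a] ρ[a/g](S))) → 10

== RESULT ==
y | g | z | a
p | 1 | p | 1
p | 1 | q | 1
p | 8 | p | 8
q | 1 | p | 1
q | 1 | q | 1
q | 4 | q | 4
q | 4 | t | 4
q | 9 | q | 9
t | 4 | q | 4
t | 4 | t | 4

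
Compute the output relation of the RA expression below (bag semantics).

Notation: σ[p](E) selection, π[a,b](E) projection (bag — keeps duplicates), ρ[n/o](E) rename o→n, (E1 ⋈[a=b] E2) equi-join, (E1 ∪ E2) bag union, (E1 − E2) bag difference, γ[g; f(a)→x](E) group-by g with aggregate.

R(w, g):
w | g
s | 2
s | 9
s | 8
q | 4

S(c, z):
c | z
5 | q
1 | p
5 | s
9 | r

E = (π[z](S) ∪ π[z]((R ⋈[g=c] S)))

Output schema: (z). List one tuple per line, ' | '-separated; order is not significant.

Stepwise |·|:
  S → 4
  π[z](S) → 4
  R → 4
  S → 4
  (R ⋈[g=c] S) → 1
  π[z]((R ⋈[g=c] S)) → 1
  (π[z](S) ∪ π[z]((R ⋈[g=c] S))) → 5

== RESULT ==
z
p
q
r
r
s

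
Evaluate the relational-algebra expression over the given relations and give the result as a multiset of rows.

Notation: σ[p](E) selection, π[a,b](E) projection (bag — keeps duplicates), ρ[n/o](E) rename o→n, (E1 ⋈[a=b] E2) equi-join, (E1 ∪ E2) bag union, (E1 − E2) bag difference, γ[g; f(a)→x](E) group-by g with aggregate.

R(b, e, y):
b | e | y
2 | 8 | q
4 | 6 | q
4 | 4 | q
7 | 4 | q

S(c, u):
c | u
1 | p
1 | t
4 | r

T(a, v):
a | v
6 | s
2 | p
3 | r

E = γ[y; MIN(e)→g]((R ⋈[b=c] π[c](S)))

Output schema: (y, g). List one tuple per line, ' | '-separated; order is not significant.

Stepwise |·|:
  R → 4
  S → 3
  π[c](S) → 3
  (R ⋈[b=c] π[c](S)) → 2
  γ[y; MIN(e)→g]((R ⋈[b=c] π[c](S))) → 1

== RESULT ==
y | g
q | 4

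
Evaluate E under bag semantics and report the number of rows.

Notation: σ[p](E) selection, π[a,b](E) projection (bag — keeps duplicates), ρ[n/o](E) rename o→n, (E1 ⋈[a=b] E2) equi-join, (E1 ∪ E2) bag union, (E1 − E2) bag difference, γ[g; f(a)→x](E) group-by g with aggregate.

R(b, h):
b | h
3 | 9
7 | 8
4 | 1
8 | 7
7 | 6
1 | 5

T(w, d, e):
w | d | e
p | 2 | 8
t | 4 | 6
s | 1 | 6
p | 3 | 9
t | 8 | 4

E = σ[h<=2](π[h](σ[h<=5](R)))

Per-node cardinality:
  R → 6
  σ[h<=5](R) → 2
  π[h](σ[h<=5](R)) → 2
  σ[h<=2](π[h](σ[h<=5](R))) → 1

|E| = 1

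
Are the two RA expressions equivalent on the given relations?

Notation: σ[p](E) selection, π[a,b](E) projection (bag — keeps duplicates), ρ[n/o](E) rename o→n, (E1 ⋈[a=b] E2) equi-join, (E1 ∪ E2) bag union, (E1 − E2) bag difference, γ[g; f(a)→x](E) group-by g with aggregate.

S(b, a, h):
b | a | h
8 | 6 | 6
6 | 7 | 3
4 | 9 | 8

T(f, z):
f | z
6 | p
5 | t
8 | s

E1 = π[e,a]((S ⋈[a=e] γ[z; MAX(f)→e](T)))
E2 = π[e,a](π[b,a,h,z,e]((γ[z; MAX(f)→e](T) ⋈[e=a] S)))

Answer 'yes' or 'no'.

E1 subexpression sizes:
  S → 3
  T → 3
  γ[z; MAX(f)→e](T) → 3
  (S ⋈[a=e] γ[z; MAX(f)→e](T)) → 1
  π[e,a]((S ⋈[a=e] γ[z; MAX(f)→e](T))) → 1
E2 subexpression sizes:
  T → 3
  γ[z; MAX(f)→e](T) → 3
  S → 3
  (γ[z; MAX(f)→e](T) ⋈[e=a] S) → 1
  π[b,a,h,z,e]((γ[z; MAX(f)→e](T) ⋈[e=a] S)) → 1
  π[e,a](π[b,a,h,z,e]((γ[z; MAX(f)→e](T) ⋈[e=a] S))) → 1

E1 and E2 produce the same multiset:
e | a
6 | 6

yes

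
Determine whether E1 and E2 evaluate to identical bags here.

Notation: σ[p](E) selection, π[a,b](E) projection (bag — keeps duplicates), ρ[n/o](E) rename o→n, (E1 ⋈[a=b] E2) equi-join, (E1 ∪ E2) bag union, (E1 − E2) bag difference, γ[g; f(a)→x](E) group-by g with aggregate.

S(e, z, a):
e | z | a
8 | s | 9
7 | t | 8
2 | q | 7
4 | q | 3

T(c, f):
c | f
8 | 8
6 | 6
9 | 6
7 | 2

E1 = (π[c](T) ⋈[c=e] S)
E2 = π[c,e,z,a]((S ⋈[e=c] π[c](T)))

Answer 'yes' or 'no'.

E1 per-node cardinality:
  T → 4
  π[c](T) → 4
  S → 4
  (π[c](T) ⋈[c=e] S) → 2
E2 per-node cardinality:
  S → 4
  T → 4
  π[c](T) → 4
  (S ⋈[e=c] π[c](T)) → 2
  π[c,e,z,a]((S ⋈[e=c] π[c](T))) → 2

E1 and E2 produce the same multiset:
c | e | z | a
7 | 7 | t | 8
8 | 8 | s | 9

yes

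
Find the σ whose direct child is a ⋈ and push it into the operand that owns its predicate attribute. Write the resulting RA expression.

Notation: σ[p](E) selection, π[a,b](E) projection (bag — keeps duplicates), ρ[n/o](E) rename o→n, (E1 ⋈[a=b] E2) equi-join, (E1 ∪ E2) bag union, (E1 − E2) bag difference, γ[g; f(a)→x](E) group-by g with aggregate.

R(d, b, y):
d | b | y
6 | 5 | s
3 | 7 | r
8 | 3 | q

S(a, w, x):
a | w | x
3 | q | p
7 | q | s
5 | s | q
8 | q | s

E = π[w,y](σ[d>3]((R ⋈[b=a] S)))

σ filters on d, owned by the left side.
E' = π[w,y]((σ[d>3](R) ⋈[b=a] S))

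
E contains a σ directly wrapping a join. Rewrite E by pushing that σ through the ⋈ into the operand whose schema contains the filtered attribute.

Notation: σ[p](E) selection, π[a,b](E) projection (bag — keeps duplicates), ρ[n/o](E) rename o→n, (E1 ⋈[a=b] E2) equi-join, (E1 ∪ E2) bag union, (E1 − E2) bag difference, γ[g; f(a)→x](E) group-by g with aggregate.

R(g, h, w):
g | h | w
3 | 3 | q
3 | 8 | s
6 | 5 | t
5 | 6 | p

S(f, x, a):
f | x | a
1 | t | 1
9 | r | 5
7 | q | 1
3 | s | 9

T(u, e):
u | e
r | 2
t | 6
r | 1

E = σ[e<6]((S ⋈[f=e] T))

σ filters on e, owned by the right side.
E' = (S ⋈[f=e] σ[e<6](T))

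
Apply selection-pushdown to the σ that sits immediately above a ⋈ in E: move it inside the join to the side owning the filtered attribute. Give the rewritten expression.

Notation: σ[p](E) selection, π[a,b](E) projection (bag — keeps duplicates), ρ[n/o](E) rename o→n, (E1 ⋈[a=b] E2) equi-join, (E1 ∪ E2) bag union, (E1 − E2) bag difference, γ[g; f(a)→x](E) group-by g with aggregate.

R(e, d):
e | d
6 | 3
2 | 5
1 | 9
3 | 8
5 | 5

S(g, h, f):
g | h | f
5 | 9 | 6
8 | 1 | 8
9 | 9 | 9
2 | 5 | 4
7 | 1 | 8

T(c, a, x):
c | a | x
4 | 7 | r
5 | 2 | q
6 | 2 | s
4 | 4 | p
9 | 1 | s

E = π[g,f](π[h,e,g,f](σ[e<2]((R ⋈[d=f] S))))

σ filters on e, owned by the left side.
E' = π[g,f](π[h,e,g,f]((σ[e<2](R) ⋈[d=f] S)))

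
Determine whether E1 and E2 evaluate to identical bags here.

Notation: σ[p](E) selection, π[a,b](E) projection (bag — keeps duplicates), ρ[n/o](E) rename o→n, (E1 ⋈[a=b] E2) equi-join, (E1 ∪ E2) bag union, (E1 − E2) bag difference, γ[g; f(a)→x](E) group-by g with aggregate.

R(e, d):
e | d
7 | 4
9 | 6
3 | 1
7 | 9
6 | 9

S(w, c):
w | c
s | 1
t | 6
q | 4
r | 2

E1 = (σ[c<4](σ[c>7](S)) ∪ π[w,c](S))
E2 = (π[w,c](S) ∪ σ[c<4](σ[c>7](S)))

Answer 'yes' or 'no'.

E1 per-node cardinality:
  S → 4
  σ[c>7](S) → 0
  σ[c<4](σ[c>7](S)) → 0
  S → 4
  π[w,c](S) → 4
  (σ[c<4](σ[c>7](S)) ∪ π[w,c](S)) → 4
E2 per-node cardinality:
  S → 4
  π[w,c](S) → 4
  S → 4
  σ[c>7](S) → 0
  σ[c<4](σ[c>7](S)) → 0
  (π[w,c](S) ∪ σ[c<4](σ[c>7](S))) → 4

E1 and E2 produce the same multiset:
w | c
q | 4
r | 2
s | 1
t | 6

yes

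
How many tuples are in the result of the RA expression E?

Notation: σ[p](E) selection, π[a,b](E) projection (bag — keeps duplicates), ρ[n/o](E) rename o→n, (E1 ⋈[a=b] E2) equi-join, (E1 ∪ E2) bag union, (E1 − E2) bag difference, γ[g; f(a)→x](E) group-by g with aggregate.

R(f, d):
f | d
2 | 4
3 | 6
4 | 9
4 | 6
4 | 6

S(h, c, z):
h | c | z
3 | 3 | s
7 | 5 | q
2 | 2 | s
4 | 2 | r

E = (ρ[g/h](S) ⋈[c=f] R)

Subexpression sizes:
  S → 4
  ρ[g/h](S) → 4
  R → 5
  (ρ[g/h](S) ⋈[c=f] R) → 3

|E| = 3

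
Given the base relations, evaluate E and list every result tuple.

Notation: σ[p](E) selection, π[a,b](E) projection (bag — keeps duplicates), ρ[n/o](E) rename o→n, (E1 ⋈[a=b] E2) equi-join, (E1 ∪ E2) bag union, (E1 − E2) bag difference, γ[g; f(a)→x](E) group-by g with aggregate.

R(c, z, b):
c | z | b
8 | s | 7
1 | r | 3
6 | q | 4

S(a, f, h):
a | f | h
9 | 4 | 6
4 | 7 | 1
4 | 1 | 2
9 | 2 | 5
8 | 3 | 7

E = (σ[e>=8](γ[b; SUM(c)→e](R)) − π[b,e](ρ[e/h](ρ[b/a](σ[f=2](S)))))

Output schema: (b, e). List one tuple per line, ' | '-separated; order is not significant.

Per-node cardinality:
  R → 3
  γ[b; SUM(c)→e](R) → 3
  σ[e>=8](γ[b; SUM(c)→e](R)) → 1
  S → 5
  σ[f=2](S) → 1
  ρ[b/a](σ[f=2](S)) → 1
  ρ[e/h](ρ[b/a](σ[f=2](S))) → 1
  π[b,e](ρ[e/h](ρ[b/a](σ[f=2](S)))) → 1
  (σ[e>=8](γ[b; SUM(c)→e](R)) − π[b,e](ρ[e/h](ρ[b/a](σ[f=2](S))))) → 1

== RESULT ==
b | e
7 | 8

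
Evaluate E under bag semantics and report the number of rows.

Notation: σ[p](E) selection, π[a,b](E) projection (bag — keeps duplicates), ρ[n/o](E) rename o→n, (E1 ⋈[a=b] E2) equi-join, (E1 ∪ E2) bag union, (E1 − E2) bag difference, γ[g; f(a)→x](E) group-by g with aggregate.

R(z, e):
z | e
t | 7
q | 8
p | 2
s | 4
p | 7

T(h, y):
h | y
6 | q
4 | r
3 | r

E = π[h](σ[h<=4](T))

Per-node cardinality:
  T → 3
  σ[h<=4](T) → 2
  π[h](σ[h<=4](T)) → 2

|E| = 2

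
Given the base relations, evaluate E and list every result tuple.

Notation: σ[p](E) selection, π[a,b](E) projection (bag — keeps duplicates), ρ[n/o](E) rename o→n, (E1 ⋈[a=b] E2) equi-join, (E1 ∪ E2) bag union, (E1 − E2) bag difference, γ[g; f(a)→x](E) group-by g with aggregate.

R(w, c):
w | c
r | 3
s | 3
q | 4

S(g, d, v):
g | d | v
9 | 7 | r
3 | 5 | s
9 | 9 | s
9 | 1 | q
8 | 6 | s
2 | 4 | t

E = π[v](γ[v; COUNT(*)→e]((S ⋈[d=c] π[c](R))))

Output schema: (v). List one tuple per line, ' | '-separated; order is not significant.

Subexpression sizes:
  S → 6
  R → 3
  π[c](R) → 3
  (S ⋈[d=c] π[c](R)) → 1
  γ[v; COUNT(*)→e]((S ⋈[d=c] π[c](R))) → 1
  π[v](γ[v; COUNT(*)→e]((S ⋈[d=c] π[c](R)))) → 1

== RESULT ==
v
t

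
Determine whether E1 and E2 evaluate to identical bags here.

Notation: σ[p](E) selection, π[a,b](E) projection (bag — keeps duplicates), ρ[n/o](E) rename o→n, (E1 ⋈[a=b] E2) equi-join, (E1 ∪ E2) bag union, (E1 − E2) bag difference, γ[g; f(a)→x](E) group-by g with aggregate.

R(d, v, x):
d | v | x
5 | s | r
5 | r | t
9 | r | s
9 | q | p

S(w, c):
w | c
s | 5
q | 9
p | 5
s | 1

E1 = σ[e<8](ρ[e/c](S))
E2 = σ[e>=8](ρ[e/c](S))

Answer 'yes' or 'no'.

E1 per-node cardinality:
  S → 4
  ρ[e/c](S) → 4
  σ[e<8](ρ[e/c](S)) → 3
E2 per-node cardinality:
  S → 4
  ρ[e/c](S) → 4
  σ[e>=8](ρ[e/c](S)) → 1

E1 result:
w | e
p | 5
s | 1
s | 5
E2 result:
w | e
q | 9
Witness: ('s', 5) appears 1× in E1 but 0× in E2.

no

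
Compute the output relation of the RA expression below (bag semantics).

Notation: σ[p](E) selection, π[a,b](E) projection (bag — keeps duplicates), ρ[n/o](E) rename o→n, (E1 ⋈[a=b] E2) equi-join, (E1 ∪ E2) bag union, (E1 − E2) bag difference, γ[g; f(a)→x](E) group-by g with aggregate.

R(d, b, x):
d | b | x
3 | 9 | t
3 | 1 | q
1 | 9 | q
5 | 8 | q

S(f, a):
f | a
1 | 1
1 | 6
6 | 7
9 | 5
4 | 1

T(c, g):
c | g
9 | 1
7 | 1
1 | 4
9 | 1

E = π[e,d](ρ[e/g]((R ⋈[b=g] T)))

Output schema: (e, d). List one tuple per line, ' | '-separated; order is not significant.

Subexpression sizes:
  R → 4
  T → 4
  (R ⋈[b=g] T) → 3
  ρ[e/g]((R ⋈[b=g] T)) → 3
  π[e,d](ρ[e/g]((R ⋈[b=g] T))) → 3

== RESULT ==
e | d
1 | 3
1 | 3
1 | 3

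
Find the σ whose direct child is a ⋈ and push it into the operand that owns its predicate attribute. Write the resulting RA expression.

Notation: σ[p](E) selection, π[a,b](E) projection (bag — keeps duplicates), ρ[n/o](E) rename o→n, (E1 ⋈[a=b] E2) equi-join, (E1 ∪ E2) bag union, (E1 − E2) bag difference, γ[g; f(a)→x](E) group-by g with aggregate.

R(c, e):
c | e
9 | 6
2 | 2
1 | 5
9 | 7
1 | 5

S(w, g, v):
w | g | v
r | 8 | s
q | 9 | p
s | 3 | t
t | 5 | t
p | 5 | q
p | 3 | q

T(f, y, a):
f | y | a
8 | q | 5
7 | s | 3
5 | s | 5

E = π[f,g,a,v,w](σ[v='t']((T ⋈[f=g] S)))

σ filters on v, owned by the right side.
E' = π[f,g,a,v,w]((T ⋈[f=g] σ[v='t'](S)))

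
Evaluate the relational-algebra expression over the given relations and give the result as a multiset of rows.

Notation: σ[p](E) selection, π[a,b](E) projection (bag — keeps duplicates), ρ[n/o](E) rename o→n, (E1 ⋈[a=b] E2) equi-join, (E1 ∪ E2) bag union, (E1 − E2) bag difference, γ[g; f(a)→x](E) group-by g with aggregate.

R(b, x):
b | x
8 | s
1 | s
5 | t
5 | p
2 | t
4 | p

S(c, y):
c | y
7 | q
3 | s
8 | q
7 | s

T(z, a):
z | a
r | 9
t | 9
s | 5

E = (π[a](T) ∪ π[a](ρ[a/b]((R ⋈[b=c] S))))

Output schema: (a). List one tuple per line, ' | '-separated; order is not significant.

Stepwise |·|:
  T → 3
  π[a](T) → 3
  R → 6
  S → 4
  (R ⋈[b=c] S) → 1
  ρ[a/b]((R ⋈[b=c] S)) → 1
  π[a](ρ[a/b]((R ⋈[b=c] S))) → 1
  (π[a](T) ∪ π[a](ρ[a/b]((R ⋈[b=c] S)))) → 4

== RESULT ==
a
5
8
9
9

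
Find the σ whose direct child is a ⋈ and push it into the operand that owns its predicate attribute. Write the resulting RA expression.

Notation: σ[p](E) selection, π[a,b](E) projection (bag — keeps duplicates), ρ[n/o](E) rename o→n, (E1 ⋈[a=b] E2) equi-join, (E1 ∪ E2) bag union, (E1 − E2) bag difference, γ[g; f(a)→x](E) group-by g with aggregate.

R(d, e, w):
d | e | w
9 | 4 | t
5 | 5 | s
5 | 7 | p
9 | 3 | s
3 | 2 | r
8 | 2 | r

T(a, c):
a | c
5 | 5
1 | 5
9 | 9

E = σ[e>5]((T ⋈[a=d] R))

σ filters on e, owned by the right side.
E' = (T ⋈[a=d] σ[e>5](R))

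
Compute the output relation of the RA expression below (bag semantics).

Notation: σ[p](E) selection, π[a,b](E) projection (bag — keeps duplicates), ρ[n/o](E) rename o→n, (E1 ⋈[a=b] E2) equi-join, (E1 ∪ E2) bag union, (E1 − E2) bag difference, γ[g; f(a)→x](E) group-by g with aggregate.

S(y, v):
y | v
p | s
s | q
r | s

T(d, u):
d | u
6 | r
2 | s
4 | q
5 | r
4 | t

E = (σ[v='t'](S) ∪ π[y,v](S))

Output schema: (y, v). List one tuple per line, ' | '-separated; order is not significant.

Per-node cardinality:
  S → 3
  σ[v='t'](S) → 0
  S → 3
  π[y,v](S) → 3
  (σ[v='t'](S) ∪ π[y,v](S)) → 3

== RESULT ==
y | v
p | s
r | s
s | q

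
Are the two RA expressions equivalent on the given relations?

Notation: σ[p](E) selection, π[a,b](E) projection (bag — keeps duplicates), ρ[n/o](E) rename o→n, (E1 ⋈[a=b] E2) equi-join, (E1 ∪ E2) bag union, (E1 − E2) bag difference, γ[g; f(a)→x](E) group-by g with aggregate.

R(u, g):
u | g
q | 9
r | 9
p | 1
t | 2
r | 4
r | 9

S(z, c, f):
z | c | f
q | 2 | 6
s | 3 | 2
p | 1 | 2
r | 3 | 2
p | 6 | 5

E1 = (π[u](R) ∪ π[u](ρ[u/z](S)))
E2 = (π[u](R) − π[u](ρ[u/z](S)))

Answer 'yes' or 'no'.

E1 per-node cardinality:
  R → 6
  π[u](R) → 6
  S → 5
  ρ[u/z](S) → 5
  π[u](ρ[u/z](S)) → 5
  (π[u](R) ∪ π[u](ρ[u/z](S))) → 11
E2 per-node cardinality:
  R → 6
  π[u](R) → 6
  S → 5
  ρ[u/z](S) → 5
  π[u](ρ[u/z](S)) → 5
  (π[u](R) − π[u](ρ[u/z](S))) → 3

E1 result:
u
p
p
p
q
q
r
r
r
r
s
t
E2 result:
u
r
r
t
Witness: ('s',) appears 1× in E1 but 0× in E2.

no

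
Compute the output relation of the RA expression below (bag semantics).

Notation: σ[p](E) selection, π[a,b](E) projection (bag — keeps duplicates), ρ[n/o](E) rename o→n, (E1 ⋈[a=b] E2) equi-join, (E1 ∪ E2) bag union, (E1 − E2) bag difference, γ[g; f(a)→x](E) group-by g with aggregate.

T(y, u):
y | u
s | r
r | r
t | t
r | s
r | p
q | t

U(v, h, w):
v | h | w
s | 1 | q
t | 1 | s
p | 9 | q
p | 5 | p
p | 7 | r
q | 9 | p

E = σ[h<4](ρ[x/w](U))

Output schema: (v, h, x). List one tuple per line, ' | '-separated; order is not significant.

Per-node cardinality:
  U → 6
  ρ[x/w](U) → 6
  σ[h<4](ρ[x/w](U)) → 2

== RESULT ==
v | h | x
s | 1 | q
t | 1 | s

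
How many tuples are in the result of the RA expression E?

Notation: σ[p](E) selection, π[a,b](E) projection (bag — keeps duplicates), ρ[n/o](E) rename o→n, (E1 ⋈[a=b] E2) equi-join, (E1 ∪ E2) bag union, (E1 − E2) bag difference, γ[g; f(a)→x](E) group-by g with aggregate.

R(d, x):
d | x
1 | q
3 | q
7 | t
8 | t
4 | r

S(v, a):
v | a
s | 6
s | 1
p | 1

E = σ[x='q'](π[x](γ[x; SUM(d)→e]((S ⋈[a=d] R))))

Per-node cardinality:
  S → 3
  R → 5
  (S ⋈[a=d] R) → 2
  γ[x; SUM(d)→e]((S ⋈[a=d] R)) → 1
  π[x](γ[x; SUM(d)→e]((S ⋈[a=d] R))) → 1
  σ[x='q'](π[x](γ[x; SUM(d)→e]((S ⋈[a=d] R)))) → 1

|E| = 1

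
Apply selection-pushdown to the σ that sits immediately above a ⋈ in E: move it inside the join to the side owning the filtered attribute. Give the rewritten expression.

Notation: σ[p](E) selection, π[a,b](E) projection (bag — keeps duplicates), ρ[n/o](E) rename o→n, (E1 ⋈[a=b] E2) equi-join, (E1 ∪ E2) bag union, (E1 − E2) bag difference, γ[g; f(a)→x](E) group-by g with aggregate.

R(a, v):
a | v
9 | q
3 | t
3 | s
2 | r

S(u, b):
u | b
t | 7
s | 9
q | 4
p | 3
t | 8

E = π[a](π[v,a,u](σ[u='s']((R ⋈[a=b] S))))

σ filters on u, owned by the right side.
E' = π[a](π[v,a,u]((R ⋈[a=b] σ[u='s'](S))))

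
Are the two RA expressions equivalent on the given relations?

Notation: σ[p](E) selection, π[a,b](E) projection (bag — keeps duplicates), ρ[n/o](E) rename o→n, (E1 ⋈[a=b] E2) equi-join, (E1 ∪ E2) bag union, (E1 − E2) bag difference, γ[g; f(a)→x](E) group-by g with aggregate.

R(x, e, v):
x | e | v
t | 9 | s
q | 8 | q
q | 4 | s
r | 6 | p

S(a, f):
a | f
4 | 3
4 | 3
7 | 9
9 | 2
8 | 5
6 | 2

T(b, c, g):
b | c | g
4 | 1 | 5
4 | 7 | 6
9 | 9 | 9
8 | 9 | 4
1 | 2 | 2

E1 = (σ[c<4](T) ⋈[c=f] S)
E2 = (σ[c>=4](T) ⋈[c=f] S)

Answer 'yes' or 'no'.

E1 stepwise |·|:
  T → 5
  σ[c<4](T) → 2
  S → 6
  (σ[c<4](T) ⋈[c=f] S) → 2
E2 stepwise |·|:
  T → 5
  σ[c>=4](T) → 3
  S → 6
  (σ[c>=4](T) ⋈[c=f] S) → 2

E1 result:
b | c | g | a | f
1 | 2 | 2 | 6 | 2
1 | 2 | 2 | 9 | 2
E2 result:
b | c | g | a | f
8 | 9 | 4 | 7 | 9
9 | 9 | 9 | 7 | 9
Witness: (1, 2, 2, 6, 2) appears 1× in E1 but 0× in E2.

no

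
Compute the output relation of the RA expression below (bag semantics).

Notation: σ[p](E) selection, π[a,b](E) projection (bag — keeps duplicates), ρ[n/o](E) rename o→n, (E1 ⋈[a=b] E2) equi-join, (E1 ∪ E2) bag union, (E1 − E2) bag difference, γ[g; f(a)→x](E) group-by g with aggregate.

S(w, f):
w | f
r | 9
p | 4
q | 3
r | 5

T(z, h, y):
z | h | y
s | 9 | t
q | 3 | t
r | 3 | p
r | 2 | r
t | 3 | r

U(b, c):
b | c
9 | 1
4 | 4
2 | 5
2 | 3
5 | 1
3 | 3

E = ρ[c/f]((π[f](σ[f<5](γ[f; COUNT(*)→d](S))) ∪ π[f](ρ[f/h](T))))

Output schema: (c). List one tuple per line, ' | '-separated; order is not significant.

Subexpression sizes:
  S → 4
  γ[f; COUNT(*)→d](S) → 4
  σ[f<5](γ[f; COUNT(*)→d](S)) → 2
  π[f](σ[f<5](γ[f; COUNT(*)→d](S))) → 2
  T → 5
  ρ[f/h](T) → 5
  π[f](ρ[f/h](T)) → 5
  (π[f](σ[f<5](γ[f; COUNT(*)→d](S))) ∪ π[f](ρ[f/h](T))) → 7
  ρ[c/f]((π[f](σ[f<5](γ[f; COUNT(*)→d](S))) ∪ π[f](ρ[f/h](T)))) → 7

== RESULT ==
c
2
3
3
3
3
4
9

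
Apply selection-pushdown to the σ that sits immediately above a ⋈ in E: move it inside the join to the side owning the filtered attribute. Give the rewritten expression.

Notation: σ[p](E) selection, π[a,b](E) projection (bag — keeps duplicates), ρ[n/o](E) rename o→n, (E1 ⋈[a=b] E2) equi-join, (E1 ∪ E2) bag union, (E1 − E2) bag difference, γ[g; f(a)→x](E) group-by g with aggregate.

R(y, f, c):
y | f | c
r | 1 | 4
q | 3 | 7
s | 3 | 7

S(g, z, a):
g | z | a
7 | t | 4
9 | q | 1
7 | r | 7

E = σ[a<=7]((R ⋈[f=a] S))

σ filters on a, owned by the right side.
E' = (R ⋈[f=a] σ[a<=7](S))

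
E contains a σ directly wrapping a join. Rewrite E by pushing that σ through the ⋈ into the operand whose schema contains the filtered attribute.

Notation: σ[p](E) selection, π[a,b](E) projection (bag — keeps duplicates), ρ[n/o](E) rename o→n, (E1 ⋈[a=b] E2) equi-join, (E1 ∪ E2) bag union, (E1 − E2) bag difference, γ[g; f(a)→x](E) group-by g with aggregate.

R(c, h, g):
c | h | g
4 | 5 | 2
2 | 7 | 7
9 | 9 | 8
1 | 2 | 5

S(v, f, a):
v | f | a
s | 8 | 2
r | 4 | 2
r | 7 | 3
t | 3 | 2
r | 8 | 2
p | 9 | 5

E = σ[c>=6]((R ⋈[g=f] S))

σ filters on c, owned by the left side.
E' = (σ[c>=6](R) ⋈[g=f] S)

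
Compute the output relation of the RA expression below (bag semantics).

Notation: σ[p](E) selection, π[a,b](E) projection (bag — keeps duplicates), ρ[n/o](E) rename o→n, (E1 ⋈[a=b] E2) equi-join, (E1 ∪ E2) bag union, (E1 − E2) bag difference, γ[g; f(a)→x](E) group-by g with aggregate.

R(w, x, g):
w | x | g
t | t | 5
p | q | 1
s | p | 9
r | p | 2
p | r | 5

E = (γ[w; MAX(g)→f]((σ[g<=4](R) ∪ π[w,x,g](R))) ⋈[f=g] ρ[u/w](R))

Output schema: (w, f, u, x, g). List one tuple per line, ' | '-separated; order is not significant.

Row counts bottom-up:
  R → 5
  σ[g<=4](R) → 2
  R → 5
  π[w,x,g](R) → 5
  (σ[g<=4](R) ∪ π[w,x,g](R)) → 7
  γ[w; MAX(g)→f]((σ[g<=4](R) ∪ π[w,x,g](R))) → 4
  R → 5
  ρ[u/w](R) → 5
  (γ[w; MAX(g)→f]((σ[g<=4](R) ∪ π[w,x,g](R))) ⋈[f=g] ρ[u/w](R)) → 6

== RESULT ==
w | f | u | x | g
p | 5 | p | r | 5
p | 5 | t | t | 5
r | 2 | r | p | 2
s | 9 | s | p | 9
t | 5 | p | r | 5
t | 5 | t | t | 5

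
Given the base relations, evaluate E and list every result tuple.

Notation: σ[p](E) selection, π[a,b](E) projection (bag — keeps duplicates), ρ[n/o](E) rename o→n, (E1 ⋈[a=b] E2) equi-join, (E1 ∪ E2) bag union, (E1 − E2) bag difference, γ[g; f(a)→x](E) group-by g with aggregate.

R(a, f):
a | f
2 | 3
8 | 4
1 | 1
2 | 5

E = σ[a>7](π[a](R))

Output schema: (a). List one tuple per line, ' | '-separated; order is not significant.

Row counts bottom-up:
  R → 4
  π[a](R) → 4
  σ[a>7](π[a](R)) → 1

== RESULT ==
a
8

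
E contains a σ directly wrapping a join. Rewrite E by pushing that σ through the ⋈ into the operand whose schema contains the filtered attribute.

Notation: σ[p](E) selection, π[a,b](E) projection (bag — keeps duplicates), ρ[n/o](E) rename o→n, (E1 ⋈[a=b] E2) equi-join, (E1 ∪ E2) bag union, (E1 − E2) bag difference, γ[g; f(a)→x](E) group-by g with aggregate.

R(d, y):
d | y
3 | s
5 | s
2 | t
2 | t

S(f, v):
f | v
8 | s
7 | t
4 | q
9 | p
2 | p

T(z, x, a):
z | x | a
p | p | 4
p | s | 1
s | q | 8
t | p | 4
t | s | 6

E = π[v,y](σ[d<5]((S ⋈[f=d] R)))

σ filters on d, owned by the right side.
E' = π[v,y]((S ⋈[f=d] σ[d<5](R)))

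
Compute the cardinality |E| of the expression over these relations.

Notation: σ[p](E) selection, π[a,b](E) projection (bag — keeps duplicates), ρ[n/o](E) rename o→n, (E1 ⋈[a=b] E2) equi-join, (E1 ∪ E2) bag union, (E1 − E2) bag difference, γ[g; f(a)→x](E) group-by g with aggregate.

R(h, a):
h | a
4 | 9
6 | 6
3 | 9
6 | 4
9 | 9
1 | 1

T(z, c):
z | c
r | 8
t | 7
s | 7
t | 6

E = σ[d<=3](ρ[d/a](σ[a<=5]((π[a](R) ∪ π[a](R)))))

Subexpression sizes:
  R → 6
  π[a](R) → 6
  R → 6
  π[a](R) → 6
  (π[a](R) ∪ π[a](R)) → 12
  σ[a<=5]((π[a](R) ∪ π[a](R))) → 4
  ρ[d/a](σ[a<=5]((π[a](R) ∪ π[a](R)))) → 4
  σ[d<=3](ρ[d/a](σ[a<=5]((π[a](R) ∪ π[a](R))))) → 2

|E| = 2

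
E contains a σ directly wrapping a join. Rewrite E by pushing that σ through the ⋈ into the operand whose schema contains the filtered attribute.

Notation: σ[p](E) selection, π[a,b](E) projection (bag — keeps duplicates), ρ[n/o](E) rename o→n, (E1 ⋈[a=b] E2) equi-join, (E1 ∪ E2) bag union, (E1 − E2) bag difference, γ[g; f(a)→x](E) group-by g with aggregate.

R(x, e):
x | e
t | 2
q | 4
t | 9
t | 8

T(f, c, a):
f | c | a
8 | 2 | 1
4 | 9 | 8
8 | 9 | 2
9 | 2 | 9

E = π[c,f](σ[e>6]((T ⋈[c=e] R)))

σ filters on e, owned by the right side.
E' = π[c,f]((T ⋈[c=e] σ[e>6](R)))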